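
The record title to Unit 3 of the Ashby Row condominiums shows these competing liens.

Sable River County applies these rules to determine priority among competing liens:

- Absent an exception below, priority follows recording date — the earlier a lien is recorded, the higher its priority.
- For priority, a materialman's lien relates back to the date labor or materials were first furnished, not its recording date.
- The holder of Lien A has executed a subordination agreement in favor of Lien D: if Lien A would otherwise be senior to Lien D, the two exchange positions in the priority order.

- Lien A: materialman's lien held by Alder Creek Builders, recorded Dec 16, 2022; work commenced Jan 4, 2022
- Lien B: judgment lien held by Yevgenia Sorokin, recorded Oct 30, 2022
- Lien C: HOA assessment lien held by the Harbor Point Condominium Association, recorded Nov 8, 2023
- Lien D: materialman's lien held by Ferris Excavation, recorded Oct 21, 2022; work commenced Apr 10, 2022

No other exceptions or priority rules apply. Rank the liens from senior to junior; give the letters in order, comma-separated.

Effective dates after the stated exceptions: A relates back to Jan 4, 2022 (work commenced); D's effective date is Apr 10, 2022, when work began.
By effective date: A (Jan 4, 2022), D (Apr 10, 2022), B (Oct 30, 2022), C (Nov 8, 2023).
Because A would otherwise rank above D, the subordination swaps them.

D, A, B, C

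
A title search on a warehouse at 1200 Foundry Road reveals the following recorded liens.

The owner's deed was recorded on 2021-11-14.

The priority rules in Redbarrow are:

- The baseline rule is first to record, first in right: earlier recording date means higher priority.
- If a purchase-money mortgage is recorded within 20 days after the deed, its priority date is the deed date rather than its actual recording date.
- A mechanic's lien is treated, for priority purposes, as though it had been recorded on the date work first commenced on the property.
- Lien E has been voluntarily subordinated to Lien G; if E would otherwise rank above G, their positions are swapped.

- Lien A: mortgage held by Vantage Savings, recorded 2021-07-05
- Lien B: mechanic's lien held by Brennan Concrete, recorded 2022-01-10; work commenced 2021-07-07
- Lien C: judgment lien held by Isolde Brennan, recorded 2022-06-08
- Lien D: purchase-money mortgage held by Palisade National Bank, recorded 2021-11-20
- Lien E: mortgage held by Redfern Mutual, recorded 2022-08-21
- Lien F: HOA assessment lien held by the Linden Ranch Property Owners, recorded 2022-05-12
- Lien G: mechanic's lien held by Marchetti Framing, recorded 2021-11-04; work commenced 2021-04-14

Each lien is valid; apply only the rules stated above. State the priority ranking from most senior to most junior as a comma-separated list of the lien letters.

G, A, B, D, F, C, E

Effective dates after the stated exceptions: B relates back to 2021-07-07 (work commenced); D was recorded within the 20-day window, so its effective date is the deed date 2021-11-14; G's effective date is 2021-04-14, when work began.
By effective date: G (2021-04-14), A (2021-07-05), B (2021-07-07), D (2021-11-14), F (2022-05-12), C (2022-06-08), E (2022-08-21).
E is already junior to G, so the subordination agreement changes nothing.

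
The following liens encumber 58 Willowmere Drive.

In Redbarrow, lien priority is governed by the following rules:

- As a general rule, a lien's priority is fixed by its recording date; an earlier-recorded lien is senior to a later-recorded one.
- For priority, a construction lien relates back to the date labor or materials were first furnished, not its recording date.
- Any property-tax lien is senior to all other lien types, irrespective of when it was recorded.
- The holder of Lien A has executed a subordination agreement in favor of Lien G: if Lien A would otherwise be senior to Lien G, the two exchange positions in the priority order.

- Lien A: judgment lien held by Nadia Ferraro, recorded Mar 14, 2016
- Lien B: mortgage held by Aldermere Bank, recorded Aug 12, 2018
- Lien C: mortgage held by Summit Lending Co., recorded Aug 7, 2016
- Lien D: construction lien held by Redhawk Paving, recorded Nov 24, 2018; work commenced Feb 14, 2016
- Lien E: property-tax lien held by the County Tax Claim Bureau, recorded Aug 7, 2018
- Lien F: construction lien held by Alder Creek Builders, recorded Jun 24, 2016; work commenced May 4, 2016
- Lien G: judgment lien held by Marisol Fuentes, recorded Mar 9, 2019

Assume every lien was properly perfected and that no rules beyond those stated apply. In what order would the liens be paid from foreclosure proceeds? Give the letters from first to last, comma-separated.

E, D, G, F, C, B, A

Effective dates after the stated exceptions: D's effective date is Feb 14, 2016, when work began; F relates back to May 4, 2016 (work commenced).
E, as a property-tax lien, has superpriority and ranks first.
The other liens, earliest effective date first: D (Feb 14, 2016), A (Mar 14, 2016), F (May 4, 2016), C (Aug 7, 2016), B (Aug 12, 2018), G (Mar 9, 2019).
A would otherwise be senior to G, so under the subordination agreement A and G exchange positions.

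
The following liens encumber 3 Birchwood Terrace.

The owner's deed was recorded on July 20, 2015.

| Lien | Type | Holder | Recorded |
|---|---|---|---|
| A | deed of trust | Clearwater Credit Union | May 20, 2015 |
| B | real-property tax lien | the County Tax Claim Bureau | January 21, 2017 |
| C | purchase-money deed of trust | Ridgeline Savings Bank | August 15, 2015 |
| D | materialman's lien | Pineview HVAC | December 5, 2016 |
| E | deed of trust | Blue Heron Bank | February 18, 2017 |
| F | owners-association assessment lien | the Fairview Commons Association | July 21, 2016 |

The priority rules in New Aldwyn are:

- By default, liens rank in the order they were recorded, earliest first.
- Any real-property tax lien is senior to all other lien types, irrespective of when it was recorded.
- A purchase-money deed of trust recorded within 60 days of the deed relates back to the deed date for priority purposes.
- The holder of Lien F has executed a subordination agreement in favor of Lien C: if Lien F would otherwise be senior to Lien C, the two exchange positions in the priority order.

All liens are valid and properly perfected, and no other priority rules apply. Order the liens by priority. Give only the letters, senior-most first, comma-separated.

B, A, C, F, D, E

First, effective dates: C relates back to the deed date July 20, 2015.
B, as a real-property tax lien, has superpriority and ranks first.
Remaining liens by effective date: A (May 20, 2015), C (July 20, 2015), F (July 21, 2016), D (December 5, 2016), E (February 18, 2017).
F already ranks below C; the subordination has no effect.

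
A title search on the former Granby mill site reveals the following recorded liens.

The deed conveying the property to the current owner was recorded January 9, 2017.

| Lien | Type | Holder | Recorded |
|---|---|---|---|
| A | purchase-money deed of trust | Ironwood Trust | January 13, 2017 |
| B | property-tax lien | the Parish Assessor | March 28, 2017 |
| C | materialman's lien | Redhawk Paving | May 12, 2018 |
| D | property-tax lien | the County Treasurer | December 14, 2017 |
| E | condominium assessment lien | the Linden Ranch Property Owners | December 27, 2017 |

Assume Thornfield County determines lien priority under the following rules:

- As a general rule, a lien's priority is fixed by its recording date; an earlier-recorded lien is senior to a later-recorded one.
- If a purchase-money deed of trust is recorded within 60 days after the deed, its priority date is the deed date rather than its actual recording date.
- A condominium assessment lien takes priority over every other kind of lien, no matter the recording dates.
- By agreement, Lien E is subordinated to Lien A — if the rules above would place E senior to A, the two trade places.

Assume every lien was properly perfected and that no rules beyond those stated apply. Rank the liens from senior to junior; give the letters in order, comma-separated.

A, E, B, D, C

First, effective dates: A's effective date is the deed date, January 9, 2017.
E is a condominium assessment lien and takes priority over every other lien.
Ordering the rest by effective date: A (January 9, 2017), B (March 28, 2017), D (December 14, 2017), C (May 12, 2018).
E would otherwise be senior to A, so under the subordination agreement E and A exchange positions.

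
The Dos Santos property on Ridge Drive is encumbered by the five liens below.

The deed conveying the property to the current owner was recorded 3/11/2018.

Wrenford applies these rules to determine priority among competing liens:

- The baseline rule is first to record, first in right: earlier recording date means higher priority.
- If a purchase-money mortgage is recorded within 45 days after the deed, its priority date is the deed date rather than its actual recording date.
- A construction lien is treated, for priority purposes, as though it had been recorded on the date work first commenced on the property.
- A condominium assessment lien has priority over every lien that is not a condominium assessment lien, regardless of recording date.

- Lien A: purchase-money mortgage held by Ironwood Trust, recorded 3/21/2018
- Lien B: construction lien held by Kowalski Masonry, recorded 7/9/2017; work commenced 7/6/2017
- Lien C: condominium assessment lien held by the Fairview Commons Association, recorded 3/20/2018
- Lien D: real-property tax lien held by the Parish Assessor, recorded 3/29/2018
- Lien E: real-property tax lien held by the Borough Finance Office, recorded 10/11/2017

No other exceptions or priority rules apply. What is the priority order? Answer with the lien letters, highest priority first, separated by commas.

Adjusting effective dates: A relates back to the deed date 3/11/2018; B's effective date is 7/6/2017, when work began.
C is a condominium assessment lien and takes priority over every other lien.
Among the remaining liens, by effective date: B (7/6/2017), E (10/11/2017), A (3/11/2018), D (3/29/2018).

C, B, E, A, D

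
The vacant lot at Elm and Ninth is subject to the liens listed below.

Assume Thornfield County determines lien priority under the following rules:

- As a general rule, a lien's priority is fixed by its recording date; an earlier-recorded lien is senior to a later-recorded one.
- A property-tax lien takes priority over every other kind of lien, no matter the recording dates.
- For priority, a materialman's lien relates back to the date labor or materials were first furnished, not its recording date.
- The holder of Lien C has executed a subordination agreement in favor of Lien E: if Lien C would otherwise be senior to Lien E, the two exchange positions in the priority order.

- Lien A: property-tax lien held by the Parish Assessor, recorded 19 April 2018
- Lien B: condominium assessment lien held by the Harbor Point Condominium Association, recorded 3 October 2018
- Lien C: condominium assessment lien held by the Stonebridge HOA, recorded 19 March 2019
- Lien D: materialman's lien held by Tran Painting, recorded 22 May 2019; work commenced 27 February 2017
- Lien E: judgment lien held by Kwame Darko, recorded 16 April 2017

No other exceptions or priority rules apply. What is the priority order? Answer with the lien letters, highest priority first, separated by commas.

A, D, E, B, C

Effective dates after the stated exceptions: D is treated as recorded 27 February 2017, the work-commencement date.
As a property-tax lien, A is senior to every other lien.
Ordering the rest by effective date: D (27 February 2017), E (16 April 2017), B (3 October 2018), C (19 March 2019).
C is already junior to E, so the subordination agreement changes nothing.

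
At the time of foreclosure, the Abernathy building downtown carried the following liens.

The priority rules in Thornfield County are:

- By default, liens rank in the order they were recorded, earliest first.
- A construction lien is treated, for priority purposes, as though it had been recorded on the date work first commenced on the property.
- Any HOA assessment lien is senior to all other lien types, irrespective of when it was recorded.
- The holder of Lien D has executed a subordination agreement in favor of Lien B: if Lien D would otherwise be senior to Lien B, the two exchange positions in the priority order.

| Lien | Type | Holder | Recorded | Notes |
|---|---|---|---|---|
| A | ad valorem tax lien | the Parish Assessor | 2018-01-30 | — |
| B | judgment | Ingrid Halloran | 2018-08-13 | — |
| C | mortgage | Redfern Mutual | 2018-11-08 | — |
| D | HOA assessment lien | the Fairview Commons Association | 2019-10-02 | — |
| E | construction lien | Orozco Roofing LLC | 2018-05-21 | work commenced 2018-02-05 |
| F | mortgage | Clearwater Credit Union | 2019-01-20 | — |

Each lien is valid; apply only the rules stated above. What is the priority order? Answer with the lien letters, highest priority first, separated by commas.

B, A, E, D, C, F

Adjusting effective dates: E's effective date is 2018-02-05, when work began.
D, as an HOA assessment lien, has superpriority and ranks first.
The other liens, earliest effective date first: A (2018-01-30), E (2018-02-05), B (2018-08-13), C (2018-11-08), F (2019-01-20).
The subordination applies — D was senior to B — so D and B swap.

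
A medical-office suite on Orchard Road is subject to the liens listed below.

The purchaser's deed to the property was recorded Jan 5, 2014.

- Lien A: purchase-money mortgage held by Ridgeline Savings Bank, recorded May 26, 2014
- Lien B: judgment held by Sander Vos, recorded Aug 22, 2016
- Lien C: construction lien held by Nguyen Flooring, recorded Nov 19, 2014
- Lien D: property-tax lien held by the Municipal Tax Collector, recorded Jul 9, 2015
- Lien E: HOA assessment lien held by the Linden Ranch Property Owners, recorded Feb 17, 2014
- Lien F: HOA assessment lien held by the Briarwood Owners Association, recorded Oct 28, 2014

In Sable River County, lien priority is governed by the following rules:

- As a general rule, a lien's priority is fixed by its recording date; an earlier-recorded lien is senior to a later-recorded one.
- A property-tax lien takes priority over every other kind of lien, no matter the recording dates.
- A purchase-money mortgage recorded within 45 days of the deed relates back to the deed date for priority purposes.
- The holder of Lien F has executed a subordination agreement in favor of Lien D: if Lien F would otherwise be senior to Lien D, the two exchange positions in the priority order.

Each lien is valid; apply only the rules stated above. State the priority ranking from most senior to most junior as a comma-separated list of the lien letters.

Adjusting effective dates: A missed the 45-day window (141 days after the deed), so its recording date stands.
D, as a property-tax lien, has superpriority and ranks first.
Among the remaining liens, by effective date: E (Feb 17, 2014), A (May 26, 2014), F (Oct 28, 2014), C (Nov 19, 2014), B (Aug 22, 2016).
F is already junior to D, so the subordination agreement changes nothing.

D, E, A, F, C, B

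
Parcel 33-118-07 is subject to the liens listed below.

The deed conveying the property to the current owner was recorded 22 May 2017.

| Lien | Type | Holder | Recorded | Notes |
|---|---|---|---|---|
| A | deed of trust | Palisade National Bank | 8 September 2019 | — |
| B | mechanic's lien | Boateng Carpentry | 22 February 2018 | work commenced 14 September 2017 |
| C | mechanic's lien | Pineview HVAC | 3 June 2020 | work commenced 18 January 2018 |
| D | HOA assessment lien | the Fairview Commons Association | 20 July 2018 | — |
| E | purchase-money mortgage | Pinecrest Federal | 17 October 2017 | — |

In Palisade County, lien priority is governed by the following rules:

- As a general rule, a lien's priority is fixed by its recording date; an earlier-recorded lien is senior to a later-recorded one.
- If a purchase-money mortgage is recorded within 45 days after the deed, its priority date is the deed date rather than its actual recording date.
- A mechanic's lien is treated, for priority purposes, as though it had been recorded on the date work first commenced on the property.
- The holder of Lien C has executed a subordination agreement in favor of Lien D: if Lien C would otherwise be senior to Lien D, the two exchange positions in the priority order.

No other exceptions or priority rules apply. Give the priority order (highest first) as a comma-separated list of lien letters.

B, E, D, C, A

First, effective dates: B is treated as recorded 14 September 2017, the work-commencement date; C relates back to 18 January 2018 (work commenced); E was recorded 148 days after the deed, outside the 45-day window, so it keeps its recording date.
Ordering by effective date: B (14 September 2017), E (17 October 2017), C (18 January 2018), D (20 July 2018), A (8 September 2019).
Because C would otherwise rank above D, the subordination swaps them.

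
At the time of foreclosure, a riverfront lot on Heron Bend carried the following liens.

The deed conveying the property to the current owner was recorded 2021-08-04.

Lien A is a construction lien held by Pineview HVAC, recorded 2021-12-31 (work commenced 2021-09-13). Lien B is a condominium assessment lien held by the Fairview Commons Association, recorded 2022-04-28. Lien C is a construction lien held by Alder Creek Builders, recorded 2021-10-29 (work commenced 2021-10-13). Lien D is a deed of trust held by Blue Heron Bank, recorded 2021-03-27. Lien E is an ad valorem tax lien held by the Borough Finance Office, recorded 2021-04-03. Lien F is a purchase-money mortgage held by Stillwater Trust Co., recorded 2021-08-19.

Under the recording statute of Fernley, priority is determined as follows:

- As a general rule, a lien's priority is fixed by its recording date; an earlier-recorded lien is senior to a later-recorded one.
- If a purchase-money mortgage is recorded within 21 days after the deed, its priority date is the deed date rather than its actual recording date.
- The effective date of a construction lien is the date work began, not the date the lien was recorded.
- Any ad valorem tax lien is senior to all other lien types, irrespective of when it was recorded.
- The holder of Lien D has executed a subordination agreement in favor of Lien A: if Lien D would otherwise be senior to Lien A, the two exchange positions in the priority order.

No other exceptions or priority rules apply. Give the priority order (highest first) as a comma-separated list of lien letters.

E, A, F, D, C, B

Effective dates: A's effective date is 2021-09-13, when work began; C's effective date is 2021-10-13, when work began; F's effective date is the deed date, 2021-08-04.
E is an ad valorem tax lien and takes priority over every other lien.
The other liens, earliest effective date first: D (2021-03-27), F (2021-08-04), A (2021-09-13), C (2021-10-13), B (2022-04-28).
D would otherwise be senior to A, so under the subordination agreement D and A exchange positions.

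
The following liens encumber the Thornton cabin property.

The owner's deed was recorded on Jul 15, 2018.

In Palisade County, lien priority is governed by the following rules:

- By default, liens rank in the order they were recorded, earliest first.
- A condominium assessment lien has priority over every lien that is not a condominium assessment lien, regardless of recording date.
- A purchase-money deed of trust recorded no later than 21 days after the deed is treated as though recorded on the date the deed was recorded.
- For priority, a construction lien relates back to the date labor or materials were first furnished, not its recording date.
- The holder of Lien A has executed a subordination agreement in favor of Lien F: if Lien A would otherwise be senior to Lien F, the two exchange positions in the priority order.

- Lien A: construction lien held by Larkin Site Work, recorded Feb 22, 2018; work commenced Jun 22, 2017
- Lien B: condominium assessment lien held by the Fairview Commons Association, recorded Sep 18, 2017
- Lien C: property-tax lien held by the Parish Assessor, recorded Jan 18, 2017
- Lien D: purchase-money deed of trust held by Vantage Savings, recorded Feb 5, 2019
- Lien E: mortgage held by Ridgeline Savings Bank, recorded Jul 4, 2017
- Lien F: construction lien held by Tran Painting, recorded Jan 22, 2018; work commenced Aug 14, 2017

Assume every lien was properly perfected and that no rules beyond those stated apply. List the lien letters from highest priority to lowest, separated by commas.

B, C, F, E, A, D

Effective dates after the stated exceptions: A is treated as recorded Jun 22, 2017, the work-commencement date; D was recorded 205 days after the deed, outside the 21-day window, so it keeps its recording date; F relates back to Aug 14, 2017 (work commenced).
B is a condominium assessment lien, so it outranks all other liens regardless of date.
The other liens, earliest effective date first: C (Jan 18, 2017), A (Jun 22, 2017), E (Jul 4, 2017), F (Aug 14, 2017), D (Feb 5, 2019).
Because A would otherwise rank above F, the subordination swaps them.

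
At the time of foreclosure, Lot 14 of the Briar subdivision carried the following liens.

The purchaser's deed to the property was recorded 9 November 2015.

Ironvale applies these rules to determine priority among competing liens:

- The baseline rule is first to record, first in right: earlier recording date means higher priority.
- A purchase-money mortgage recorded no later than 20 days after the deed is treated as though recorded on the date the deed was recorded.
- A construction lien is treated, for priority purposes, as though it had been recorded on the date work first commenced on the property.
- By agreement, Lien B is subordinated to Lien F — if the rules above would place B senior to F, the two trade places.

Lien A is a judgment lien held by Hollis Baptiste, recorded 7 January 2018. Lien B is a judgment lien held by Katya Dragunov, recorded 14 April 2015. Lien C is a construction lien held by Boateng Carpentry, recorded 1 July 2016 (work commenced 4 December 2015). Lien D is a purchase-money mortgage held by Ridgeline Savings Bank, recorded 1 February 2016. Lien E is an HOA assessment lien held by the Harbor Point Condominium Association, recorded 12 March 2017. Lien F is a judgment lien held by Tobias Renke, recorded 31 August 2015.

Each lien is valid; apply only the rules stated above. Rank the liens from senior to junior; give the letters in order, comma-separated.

Effective dates after the stated exceptions: C is treated as recorded 4 December 2015, the work-commencement date; D was recorded 84 days after the deed, outside the 20-day window, so it keeps its recording date.
By effective date, earliest first: B (14 April 2015), F (31 August 2015), C (4 December 2015), D (1 February 2016), E (12 March 2017), A (7 January 2018).
Because B would otherwise rank above F, the subordination swaps them.

F, B, C, D, E, A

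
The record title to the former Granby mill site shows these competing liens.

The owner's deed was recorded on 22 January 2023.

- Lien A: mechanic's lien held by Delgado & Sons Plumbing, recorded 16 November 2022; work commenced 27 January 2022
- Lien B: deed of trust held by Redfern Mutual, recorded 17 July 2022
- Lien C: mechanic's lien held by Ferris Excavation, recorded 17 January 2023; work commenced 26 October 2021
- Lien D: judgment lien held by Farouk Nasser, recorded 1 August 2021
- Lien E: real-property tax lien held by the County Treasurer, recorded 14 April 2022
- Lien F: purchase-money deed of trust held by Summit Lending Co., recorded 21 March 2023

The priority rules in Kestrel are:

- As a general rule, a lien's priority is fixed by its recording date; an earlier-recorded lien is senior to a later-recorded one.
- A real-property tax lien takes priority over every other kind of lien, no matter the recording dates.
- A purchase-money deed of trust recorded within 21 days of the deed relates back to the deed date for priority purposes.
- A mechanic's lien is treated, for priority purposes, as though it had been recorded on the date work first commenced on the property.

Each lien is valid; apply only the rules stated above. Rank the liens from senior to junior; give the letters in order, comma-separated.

Effective dates after the stated exceptions: A is treated as recorded 27 January 2022, the work-commencement date; C's effective date is 26 October 2021, when work began; F was recorded 58 days after the deed, outside the 21-day window, so it keeps its recording date.
E is a real-property tax lien and takes priority over every other lien.
Ordering the rest by effective date: D (1 August 2021), C (26 October 2021), A (27 January 2022), B (17 July 2022), F (21 March 2023).

E, D, C, A, B, F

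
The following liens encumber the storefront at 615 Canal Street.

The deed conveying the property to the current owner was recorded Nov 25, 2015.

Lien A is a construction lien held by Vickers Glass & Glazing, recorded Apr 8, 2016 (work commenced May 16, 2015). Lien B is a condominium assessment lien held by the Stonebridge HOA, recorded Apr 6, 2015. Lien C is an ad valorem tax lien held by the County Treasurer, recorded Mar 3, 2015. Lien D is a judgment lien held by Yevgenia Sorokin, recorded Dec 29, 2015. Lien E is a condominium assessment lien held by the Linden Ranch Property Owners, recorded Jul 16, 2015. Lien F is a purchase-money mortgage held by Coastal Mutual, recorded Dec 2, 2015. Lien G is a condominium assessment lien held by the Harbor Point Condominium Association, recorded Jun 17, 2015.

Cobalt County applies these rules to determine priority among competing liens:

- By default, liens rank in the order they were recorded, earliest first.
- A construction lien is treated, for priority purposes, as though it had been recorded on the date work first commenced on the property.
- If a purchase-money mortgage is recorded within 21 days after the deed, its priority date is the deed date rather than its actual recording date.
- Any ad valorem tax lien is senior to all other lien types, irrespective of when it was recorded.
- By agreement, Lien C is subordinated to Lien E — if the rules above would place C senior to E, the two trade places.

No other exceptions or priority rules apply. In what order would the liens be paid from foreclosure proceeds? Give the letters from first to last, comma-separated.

Effective dates: A's effective date is May 16, 2015, when work began; F relates back to the deed date Nov 25, 2015.
C, as an ad valorem tax lien, has superpriority and ranks first.
Among the remaining liens, by effective date: B (Apr 6, 2015), A (May 16, 2015), G (Jun 17, 2015), E (Jul 16, 2015), F (Nov 25, 2015), D (Dec 29, 2015).
C is senior to E before the subordination, so the two trade places.

E, B, A, G, C, F, D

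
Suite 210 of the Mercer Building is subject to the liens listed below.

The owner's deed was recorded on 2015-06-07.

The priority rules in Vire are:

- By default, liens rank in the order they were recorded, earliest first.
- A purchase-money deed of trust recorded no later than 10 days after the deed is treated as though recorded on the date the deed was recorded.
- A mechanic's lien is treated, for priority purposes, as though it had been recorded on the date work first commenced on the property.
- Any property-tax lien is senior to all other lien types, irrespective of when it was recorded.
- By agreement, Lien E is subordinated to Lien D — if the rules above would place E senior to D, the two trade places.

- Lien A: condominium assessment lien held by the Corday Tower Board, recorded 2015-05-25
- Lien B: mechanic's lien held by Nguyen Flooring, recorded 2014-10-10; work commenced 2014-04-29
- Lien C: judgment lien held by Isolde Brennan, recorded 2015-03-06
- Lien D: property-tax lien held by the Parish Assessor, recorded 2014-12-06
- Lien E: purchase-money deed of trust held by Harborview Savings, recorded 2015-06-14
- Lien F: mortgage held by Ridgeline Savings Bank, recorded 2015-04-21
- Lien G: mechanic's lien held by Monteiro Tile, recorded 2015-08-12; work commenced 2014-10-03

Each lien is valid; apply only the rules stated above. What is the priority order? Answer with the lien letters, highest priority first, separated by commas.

D, B, G, C, F, A, E

Effective dates: B's effective date is 2014-04-29, when work began; E's effective date is the deed date, 2015-06-07; G's effective date is 2014-10-03, when work began.
D, as a property-tax lien, has superpriority and ranks first.
Remaining liens by effective date: B (2014-04-29), G (2014-10-03), C (2015-03-06), F (2015-04-21), A (2015-05-25), E (2015-06-07).
E already ranks below D; the subordination has no effect.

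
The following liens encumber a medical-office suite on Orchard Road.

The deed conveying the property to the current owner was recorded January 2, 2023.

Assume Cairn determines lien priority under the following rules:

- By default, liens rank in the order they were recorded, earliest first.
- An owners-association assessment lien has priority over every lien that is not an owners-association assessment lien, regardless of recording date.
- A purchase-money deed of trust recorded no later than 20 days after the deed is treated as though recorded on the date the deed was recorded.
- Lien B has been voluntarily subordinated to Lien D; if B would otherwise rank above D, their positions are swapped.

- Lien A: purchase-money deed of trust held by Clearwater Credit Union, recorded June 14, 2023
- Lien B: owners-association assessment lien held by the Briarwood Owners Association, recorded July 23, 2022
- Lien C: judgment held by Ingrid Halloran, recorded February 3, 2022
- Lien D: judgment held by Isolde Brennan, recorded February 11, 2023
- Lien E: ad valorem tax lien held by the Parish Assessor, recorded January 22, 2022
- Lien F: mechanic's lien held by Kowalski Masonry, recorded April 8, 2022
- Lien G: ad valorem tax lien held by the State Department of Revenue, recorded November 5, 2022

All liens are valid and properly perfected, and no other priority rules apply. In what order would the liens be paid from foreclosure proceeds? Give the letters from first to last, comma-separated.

Adjusting effective dates: A was recorded 163 days after the deed, outside the 20-day window, so it keeps its recording date.
As an owners-association assessment lien, B is senior to every other lien.
The other liens, earliest effective date first: E (January 22, 2022), C (February 3, 2022), F (April 8, 2022), G (November 5, 2022), D (February 11, 2023), A (June 14, 2023).
The subordination applies — B was senior to D — so B and D swap.

D, E, C, F, G, B, A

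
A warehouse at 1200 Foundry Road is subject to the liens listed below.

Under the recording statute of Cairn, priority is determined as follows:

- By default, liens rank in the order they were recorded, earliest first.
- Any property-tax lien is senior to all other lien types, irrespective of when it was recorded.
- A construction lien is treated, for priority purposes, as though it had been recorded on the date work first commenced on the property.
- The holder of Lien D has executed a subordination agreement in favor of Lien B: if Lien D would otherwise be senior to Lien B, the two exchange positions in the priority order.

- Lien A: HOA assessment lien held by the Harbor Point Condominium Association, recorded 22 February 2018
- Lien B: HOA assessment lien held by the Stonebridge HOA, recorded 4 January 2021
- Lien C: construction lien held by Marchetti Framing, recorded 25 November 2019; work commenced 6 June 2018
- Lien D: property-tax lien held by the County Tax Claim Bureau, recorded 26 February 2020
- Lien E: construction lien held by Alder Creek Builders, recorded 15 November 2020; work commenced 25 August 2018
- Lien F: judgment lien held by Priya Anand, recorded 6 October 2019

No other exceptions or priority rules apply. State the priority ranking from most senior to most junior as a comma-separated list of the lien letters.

B, A, C, E, F, D

First, effective dates: C's effective date is 6 June 2018, when work began; E relates back to 25 August 2018 (work commenced).
As a property-tax lien, D is senior to every other lien.
Remaining liens by effective date: A (22 February 2018), C (6 June 2018), E (25 August 2018), F (6 October 2019), B (4 January 2021).
The subordination applies — D was senior to B — so D and B swap.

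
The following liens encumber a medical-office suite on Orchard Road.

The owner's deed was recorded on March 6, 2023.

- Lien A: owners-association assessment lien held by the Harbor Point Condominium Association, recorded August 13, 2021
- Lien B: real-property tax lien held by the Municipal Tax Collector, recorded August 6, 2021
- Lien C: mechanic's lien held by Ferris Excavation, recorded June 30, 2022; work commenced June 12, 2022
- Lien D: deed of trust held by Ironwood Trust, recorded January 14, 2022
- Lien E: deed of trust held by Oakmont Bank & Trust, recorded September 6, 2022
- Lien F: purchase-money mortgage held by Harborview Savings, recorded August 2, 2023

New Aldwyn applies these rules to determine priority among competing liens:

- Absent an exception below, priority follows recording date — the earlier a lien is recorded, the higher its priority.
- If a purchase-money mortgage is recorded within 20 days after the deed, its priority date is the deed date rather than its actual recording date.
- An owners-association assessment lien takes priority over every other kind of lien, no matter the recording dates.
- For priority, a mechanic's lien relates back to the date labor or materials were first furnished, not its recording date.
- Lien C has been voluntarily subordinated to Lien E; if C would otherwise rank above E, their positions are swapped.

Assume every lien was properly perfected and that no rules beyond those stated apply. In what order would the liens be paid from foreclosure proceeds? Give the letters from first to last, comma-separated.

Effective dates: C relates back to June 12, 2022 (work commenced); F was recorded 149 days after the deed, outside the 20-day window, so it keeps its recording date.
A is an owners-association assessment lien, so it outranks all other liens regardless of date.
Remaining liens by effective date: B (August 6, 2021), D (January 14, 2022), C (June 12, 2022), E (September 6, 2022), F (August 2, 2023).
C would otherwise be senior to E, so under the subordination agreement C and E exchange positions.

A, B, D, E, C, F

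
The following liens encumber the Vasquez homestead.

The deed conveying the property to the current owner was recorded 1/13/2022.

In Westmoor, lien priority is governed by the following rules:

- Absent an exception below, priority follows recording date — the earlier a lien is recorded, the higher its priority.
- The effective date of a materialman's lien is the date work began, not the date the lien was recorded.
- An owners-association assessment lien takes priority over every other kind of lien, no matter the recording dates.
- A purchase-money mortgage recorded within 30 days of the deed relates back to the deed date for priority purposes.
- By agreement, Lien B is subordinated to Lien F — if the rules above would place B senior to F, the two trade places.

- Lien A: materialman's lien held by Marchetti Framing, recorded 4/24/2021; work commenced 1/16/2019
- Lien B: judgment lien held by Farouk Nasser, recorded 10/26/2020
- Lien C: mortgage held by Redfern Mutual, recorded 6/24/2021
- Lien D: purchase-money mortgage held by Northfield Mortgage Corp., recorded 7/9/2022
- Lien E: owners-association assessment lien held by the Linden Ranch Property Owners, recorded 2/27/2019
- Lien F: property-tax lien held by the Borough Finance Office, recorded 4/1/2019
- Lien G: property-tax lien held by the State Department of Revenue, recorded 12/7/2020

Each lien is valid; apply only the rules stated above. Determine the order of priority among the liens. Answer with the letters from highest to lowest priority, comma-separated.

Adjusting effective dates: A relates back to 1/16/2019 (work commenced); D was recorded 177 days after the deed, outside the 30-day window, so it keeps its recording date.
E is an owners-association assessment lien, so it outranks all other liens regardless of date.
The other liens, earliest effective date first: A (1/16/2019), F (4/1/2019), B (10/26/2020), G (12/7/2020), C (6/24/2021), D (7/9/2022).
B already ranks below F; the subordination has no effect.

E, A, F, B, G, C, D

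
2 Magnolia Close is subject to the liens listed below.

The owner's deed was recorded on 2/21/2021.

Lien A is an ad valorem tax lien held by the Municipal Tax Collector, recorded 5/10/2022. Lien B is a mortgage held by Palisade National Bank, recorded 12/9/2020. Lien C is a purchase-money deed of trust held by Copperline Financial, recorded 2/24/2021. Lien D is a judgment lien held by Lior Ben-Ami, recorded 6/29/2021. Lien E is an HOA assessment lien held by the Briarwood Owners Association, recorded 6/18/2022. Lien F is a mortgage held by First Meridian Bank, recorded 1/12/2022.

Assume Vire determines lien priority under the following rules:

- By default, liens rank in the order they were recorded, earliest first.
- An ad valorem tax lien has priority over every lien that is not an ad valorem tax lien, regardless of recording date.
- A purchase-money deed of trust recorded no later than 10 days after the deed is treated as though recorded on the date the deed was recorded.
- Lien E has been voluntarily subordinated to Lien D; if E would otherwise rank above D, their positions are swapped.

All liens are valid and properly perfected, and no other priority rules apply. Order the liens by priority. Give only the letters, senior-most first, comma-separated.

Adjusting effective dates: C relates back to the deed date 2/21/2021.
A, as an ad valorem tax lien, has superpriority and ranks first.
Among the remaining liens, by effective date: B (12/9/2020), C (2/21/2021), D (6/29/2021), F (1/12/2022), E (6/18/2022).
Since E is not senior to D, the subordination leaves the order unchanged.

A, B, C, D, F, E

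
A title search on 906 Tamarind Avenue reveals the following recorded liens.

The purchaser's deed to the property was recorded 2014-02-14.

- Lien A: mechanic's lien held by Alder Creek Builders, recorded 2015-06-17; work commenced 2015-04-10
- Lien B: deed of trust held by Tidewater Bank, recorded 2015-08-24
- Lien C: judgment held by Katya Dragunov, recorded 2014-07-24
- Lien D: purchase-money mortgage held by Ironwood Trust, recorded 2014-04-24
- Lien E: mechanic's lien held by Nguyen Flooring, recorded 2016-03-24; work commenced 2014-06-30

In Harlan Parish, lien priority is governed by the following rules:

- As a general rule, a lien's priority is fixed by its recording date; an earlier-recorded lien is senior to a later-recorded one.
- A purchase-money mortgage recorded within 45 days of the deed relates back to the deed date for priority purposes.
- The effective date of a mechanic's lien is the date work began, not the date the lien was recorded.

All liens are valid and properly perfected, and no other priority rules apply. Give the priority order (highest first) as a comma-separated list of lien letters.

D, E, C, A, B

Adjusting effective dates: A relates back to 2015-04-10 (work commenced); D was recorded 69 days after the deed — beyond 45 days — so no relation-back applies; E relates back to 2014-06-30 (work commenced).
By effective date: D (2014-04-24), E (2014-06-30), C (2014-07-24), A (2015-04-10), B (2015-08-24).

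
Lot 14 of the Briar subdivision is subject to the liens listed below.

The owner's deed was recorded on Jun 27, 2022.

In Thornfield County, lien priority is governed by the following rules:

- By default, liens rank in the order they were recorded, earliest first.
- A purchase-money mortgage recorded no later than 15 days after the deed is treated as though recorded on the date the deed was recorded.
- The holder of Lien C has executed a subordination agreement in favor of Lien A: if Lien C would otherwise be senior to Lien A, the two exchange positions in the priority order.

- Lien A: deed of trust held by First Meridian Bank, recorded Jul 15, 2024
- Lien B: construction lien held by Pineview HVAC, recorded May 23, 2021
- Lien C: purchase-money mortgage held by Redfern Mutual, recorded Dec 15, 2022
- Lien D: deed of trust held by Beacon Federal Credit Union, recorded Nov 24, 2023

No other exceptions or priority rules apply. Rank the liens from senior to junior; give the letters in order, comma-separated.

B, A, D, C

Adjusting effective dates: C was recorded 171 days after the deed — beyond 15 days — so no relation-back applies.
Sorted by effective date: B (May 23, 2021), C (Dec 15, 2022), D (Nov 24, 2023), A (Jul 15, 2024).
C is senior to A before the subordination, so the two trade places.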